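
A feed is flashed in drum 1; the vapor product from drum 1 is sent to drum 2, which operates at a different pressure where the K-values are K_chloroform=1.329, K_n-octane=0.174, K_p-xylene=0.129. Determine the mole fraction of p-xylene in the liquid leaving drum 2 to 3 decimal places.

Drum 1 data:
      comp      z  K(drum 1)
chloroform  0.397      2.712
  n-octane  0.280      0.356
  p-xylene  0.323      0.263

x_p-xylene (drum 2) = 0.131

Drum 1:
Newton iteration, ψ₁⁰ = 0.63:
  ψ₁ = 0.630: g = -0.4208, g' = -1.210 → ψ₁ = 0.282
  ψ₁ = 0.282: g = -0.0625, g' = -0.982 → ψ₁ = 0.218
  ψ₁ = 0.218: g = 0.0012, g' = -1.023 → ψ₁ = 0.220
Converged at ψ₁ = 0.220.
Drum-1 compositions:
  chloroform: x = 0.289, y = 0.783
  n-octane: x = 0.326, y = 0.116
  p-xylene: x = 0.385, y = 0.101
Drum-2 feed = drum-1 vapor: z₂ = (0.7826, 0.1161, 0.1013).
Drum 2:
Let ψ₂ = V/F and solve Σ zᵢ(Kᵢ−1)/(1+ψ₂(Kᵢ−1)) = 0.
g(0) = ΣzᵢKᵢ − 1 = 0.073 and g(1) = 1 − Σzᵢ/Kᵢ = -1.042, so a root lies in (0, 1).
Newton–Raphson from ψ₂ = 0.5:
  ψ₂ = 0.500: g = -0.0986, g' = -0.534 → ψ₂ = 0.315
  ψ₂ = 0.315: g = -0.0180, g' = -0.360 → ψ₂ = 0.265
  ψ₂ = 0.265: g = -0.0007, g' = -0.331 → ψ₂ = 0.263
Converged at ψ₂ = 0.263.
  chloroform: x = 0.720, y = 0.957
  n-octane: x = 0.148, y = 0.026
  p-xylene: x = 0.131, y = 0.017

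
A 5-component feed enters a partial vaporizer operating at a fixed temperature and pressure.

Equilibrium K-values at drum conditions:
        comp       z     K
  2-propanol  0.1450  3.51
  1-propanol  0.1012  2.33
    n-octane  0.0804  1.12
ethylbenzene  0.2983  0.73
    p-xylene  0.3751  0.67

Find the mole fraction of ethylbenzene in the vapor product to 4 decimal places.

Material balance + equilibrium reduce to Σ zᵢ(Kᵢ−1)/(1+V/F(Kᵢ−1)) = 0.
g(0) = ΣzᵢKᵢ − 1 = 0.3039 and g(1) = 1 − Σzᵢ/Kᵢ = -0.1250, so a root lies in (0, 1).
Newton iteration, V/F⁰ = 0.5:
  V/F = 0.5000: g = 0.00998, g' = -0.3329 → V/F = 0.5300
  V/F = 0.5300: g = 0.00019, g' = -0.3205 → V/F = 0.5306
Converged at V/F = 0.5306.
Compositions from xᵢ = zᵢ/(1+V/F(Kᵢ−1)), yᵢ = Kᵢxᵢ:
  2-propanol: x = 0.0622, y = 0.2183
  1-propanol: x = 0.0593, y = 0.1382
  n-octane: x = 0.0756, y = 0.0847
  ethylbenzene: x = 0.3482, y = 0.2542
  p-xylene: x = 0.4547, y = 0.3047

y_ethylbenzene = 0.2542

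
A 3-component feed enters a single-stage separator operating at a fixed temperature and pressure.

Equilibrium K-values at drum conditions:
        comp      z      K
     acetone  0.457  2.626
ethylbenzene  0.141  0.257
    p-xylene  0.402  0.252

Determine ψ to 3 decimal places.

Let ψ = V/F and solve Σ zᵢ(Kᵢ−1)/(1+ψ(Kᵢ−1)) = 0.
Feasibility: ΣzᵢKᵢ = 1.338, Σzᵢ/Kᵢ = 2.318 — both > 1, two phases present.
Iterate (Newton) starting at ψ = 0.5:
  ψ = 0.500: g = -0.2372, g' = -1.139 → ψ = 0.292
  ψ = 0.292: g = -0.0143, g' = -1.051 → ψ = 0.278
Converged at ψ = 0.278.

ψ = 0.278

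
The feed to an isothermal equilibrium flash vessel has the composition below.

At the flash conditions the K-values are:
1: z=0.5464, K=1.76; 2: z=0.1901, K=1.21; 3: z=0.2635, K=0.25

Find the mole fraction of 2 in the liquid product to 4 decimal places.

Rachford–Rice: g(ψ) = Σ zᵢ(Kᵢ−1)/(1+ψ(Kᵢ−1)) = 0.
Feasibility: ΣzᵢKᵢ = 1.2576, Σzᵢ/Kᵢ = 1.5216 — both > 1, two phases present.
Iterate (Newton) starting at ψ = 0.65:
  ψ = 0.6500: g = -0.07253, g' = -0.7122 → ψ = 0.5482
  ψ = 0.5482: g = -0.00665, g' = -0.5914 → ψ = 0.5369
  ψ = 0.5369: g = -0.00006, g' = -0.5814 → ψ = 0.5368
Converged at ψ = 0.5368.
Compositions from xᵢ = zᵢ/(1+ψ(Kᵢ−1)), yᵢ = Kᵢxᵢ:
  1: x = 0.3881, y = 0.6830
  2: x = 0.1708, y = 0.2067
  3: x = 0.4411, y = 0.1103

x_2 = 0.1708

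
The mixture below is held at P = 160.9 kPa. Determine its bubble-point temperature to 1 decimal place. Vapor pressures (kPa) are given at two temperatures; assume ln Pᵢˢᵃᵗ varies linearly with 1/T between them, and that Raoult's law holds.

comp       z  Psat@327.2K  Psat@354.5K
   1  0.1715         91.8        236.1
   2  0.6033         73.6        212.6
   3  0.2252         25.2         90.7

Bubble-point temperature: ΣzᵢPᵢˢᵃᵗ(T) = P. Interpolate ln Pᵢˢᵃᵗ = aᵢ + bᵢ/T.
  T = 327.2 K: ΣzᵢPᵢˢᵃᵗ = 65.82 kPa
  T = 354.5 K: ΣzᵢPᵢˢᵃᵗ = 189.18 kPa
  T = 340.9 K: ΣzᵢPᵢˢᵃᵗ = 114.08 kPa
  T = 347.7 K: ΣzᵢPᵢˢᵃᵗ = 147.60 kPa
  T = 351.1 K: ΣzᵢPᵢˢᵃᵗ = 167.29 kPa
  T = 349.4 K: ΣzᵢPᵢˢᵃᵗ = 157.19 kPa
Interpolating between 349.4 K and 351.1 K gives T ≈ 350.0 K.

T = 350.0 K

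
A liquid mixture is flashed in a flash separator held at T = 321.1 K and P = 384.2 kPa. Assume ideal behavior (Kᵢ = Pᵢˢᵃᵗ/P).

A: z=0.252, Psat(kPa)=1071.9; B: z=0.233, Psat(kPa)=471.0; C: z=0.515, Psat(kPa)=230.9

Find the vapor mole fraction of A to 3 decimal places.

Raoult's law: Kᵢ = Pᵢˢᵃᵗ/P = Pᵢˢᵃᵗ/384.2.
  K_A = 1071.9/384.2 = 2.78995, K_B = 471.0/384.2 = 1.22592, K_C = 230.9/384.2 = 0.60099
Material balance + equilibrium reduce to Σ zᵢ(Kᵢ−1)/(1+ψ(Kᵢ−1)) = 0.
Feasibility: ΣzᵢKᵢ = 1.298, Σzᵢ/Kᵢ = 1.137 — both > 1, two phases present.
Iterate (Newton) starting at ψ = 0.5:
  ψ = 0.500: g = 0.0286, g' = -0.362 → ψ = 0.579
  ψ = 0.579: g = 0.0008, g' = -0.343 → ψ = 0.581
Converged at ψ = 0.581.
Compositions from xᵢ = zᵢ/(1+ψ(Kᵢ−1)), yᵢ = Kᵢxᵢ:
  A: x = 0.123, y = 0.345
  B: x = 0.206, y = 0.252
  C: x = 0.671, y = 0.403

y_A = 0.345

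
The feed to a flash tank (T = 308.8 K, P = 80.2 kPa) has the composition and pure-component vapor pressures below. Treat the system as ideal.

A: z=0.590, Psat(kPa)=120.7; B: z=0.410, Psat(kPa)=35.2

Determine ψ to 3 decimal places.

ψ = 0.240

Raoult's law: Kᵢ = Pᵢˢᵃᵗ/P = Pᵢˢᵃᵗ/80.2.
  K_A = 120.7/80.2 = 1.50499, K_B = 35.2/80.2 = 0.43890
Let ψ = V/F and solve Σ zᵢ(Kᵢ−1)/(1+ψ(Kᵢ−1)) = 0.
Feasibility: ΣzᵢKᵢ = 1.068, Σzᵢ/Kᵢ = 1.326 — both > 1, two phases present.
Binary case is linear: z₁(K₁−1)(1+ψ(K₂−1)) + z₂(K₂−1)(1+ψ(K₁−1)) = 0
⇒ ψ = [z₁(K₁−1)+z₂(K₂−1)] / [−(K₁−1)(K₂−1)] = 0.0679/0.2833 = 0.240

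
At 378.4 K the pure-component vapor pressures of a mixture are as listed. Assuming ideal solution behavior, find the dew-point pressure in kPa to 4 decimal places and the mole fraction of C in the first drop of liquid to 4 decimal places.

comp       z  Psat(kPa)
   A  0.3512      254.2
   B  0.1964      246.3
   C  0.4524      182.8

Pdew = 214.8769 kPa, x_C = 0.5318

At the dew point ψ → 1, so Σzᵢ/Kᵢ = 1 with Kᵢ = Pᵢˢᵃᵗ/P ⇒ 1/P = Σzᵢ/Pᵢˢᵃᵗ.
1/P = 0.3512/254.2 + 0.1964/246.3 + 0.4524/182.8 = 0.0046538 ⇒ P = 214.8769 kPa
xᵢ = zᵢP/Pᵢˢᵃᵗ ⇒ x_C = 0.4524·214.8769/182.8 = 0.5318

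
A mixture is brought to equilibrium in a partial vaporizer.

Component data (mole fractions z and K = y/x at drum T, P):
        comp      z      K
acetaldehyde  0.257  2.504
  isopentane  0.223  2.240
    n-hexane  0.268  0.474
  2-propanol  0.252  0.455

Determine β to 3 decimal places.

β = 0.519

Newton iteration, β⁰ = 0.54:
  β = 0.540: g = -0.0126, g' = -0.595 → β = 0.519
Converged at β = 0.519.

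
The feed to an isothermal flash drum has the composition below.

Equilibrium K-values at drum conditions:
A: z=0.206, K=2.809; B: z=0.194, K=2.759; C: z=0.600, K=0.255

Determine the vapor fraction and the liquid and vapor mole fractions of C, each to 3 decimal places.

Rachford–Rice: g(ψ) = Σ zᵢ(Kᵢ−1)/(1+ψ(Kᵢ−1)) = 0.
Feasibility: ΣzᵢKᵢ = 1.267, Σzᵢ/Kᵢ = 2.497 — both > 1, two phases present.
Newton iteration, ψ⁰ = 0.61:
  ψ = 0.610: g = -0.4776, g' = -1.411 → ψ = 0.272
  ψ = 0.272: g = -0.0795, g' = -1.101 → ψ = 0.199
  ψ = 0.199: g = 0.0016, g' = -1.152 → ψ = 0.201
Converged at ψ = 0.201.
Compositions from xᵢ = zᵢ/(1+ψ(Kᵢ−1)), yᵢ = Kᵢxᵢ:
  A: x = 0.151, y = 0.425
  B: x = 0.143, y = 0.396
  C: x = 0.705, y = 0.180

ψ = 0.201, x_C = 0.705, y_C = 0.180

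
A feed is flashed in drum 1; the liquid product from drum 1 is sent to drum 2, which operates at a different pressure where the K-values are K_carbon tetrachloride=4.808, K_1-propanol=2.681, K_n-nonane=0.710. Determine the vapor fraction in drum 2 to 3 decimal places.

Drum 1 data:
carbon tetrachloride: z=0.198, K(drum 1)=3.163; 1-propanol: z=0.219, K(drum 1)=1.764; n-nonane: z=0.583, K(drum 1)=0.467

V/F (drum 2) = 0.680

Drum 1:
Let ψ₁ = V/F and solve Σ zᵢ(Kᵢ−1)/(1+ψ₁(Kᵢ−1)) = 0.
Check two-phase: ΣzᵢKᵢ = 1.285 > 1 and Σzᵢ/Kᵢ = 1.435 > 1, so g(0) = 0.285 > 0 and g(1) = -0.435 < 0.
Newton iteration, ψ₁⁰ = 0.5:
  ψ₁ = 0.500: g = -0.0968, g' = -0.589 → ψ₁ = 0.336
  ψ₁ = 0.336: g = 0.0029, g' = -0.638 → ψ₁ = 0.340
Converged at ψ₁ = 0.340.
Drum-1 compositions:
  carbon tetrachloride: x = 0.114, y = 0.361
  1-propanol: x = 0.174, y = 0.307
  n-nonane: x = 0.712, y = 0.333
Drum-2 feed = drum-1 liquid: z₂ = (0.1141, 0.1738, 0.7121).
Drum 2:
Newton iteration, ψ₂⁰ = 0.5:
  ψ₂ = 0.500: g = 0.0668, g' = -0.423 → ψ₂ = 0.658
  ψ₂ = 0.658: g = 0.0075, g' = -0.337 → ψ₂ = 0.680
Converged at ψ₂ = 0.680.
  carbon tetrachloride: x = 0.032, y = 0.153
  1-propanol: x = 0.081, y = 0.217
  n-nonane: x = 0.887, y = 0.630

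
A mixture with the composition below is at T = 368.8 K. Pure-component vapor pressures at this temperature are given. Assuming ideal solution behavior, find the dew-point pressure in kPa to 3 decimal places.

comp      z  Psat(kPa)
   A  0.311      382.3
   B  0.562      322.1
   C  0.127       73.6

At the dew point ψ → 1, so Σzᵢ/Kᵢ = 1 with Kᵢ = Pᵢˢᵃᵗ/P ⇒ 1/P = Σzᵢ/Pᵢˢᵃᵗ.
1/P = 0.311/382.3 + 0.562/322.1 + 0.127/73.6 = 0.004284 ⇒ P = 233.435 kPa

Pdew = 233.435 kPa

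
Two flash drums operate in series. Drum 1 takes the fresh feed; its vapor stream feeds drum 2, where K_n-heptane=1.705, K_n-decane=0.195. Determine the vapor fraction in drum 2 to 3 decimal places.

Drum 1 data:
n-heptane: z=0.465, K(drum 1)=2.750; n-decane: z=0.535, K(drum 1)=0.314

Drum 1:
Binary case is linear: z₁(K₁−1)(1+ψ₁(K₂−1)) + z₂(K₂−1)(1+ψ₁(K₁−1)) = 0
⇒ ψ₁ = [z₁(K₁−1)+z₂(K₂−1)] / [−(K₁−1)(K₂−1)] = 0.4467/1.2005 = 0.372
Drum-1 compositions:
  n-heptane: x = 0.282, y = 0.774
  n-decane: x = 0.718, y = 0.226
Drum-2 feed = drum-1 vapor: z₂ = (0.7744, 0.2256).
Drum 2:
Newton–Raphson from ψ₂ = 0.37:
  ψ₂ = 0.370: g = 0.1744, g' = -0.539 → ψ₂ = 0.694
  ψ₂ = 0.694: g = -0.0447, g' = -0.924 → ψ₂ = 0.645
  ψ₂ = 0.645: g = -0.0027, g' = -0.815 → ψ₂ = 0.642
Converged at ψ₂ = 0.642.
  n-heptane: x = 0.533, y = 0.909
  n-decane: x = 0.467, y = 0.091

V/F (drum 2) = 0.642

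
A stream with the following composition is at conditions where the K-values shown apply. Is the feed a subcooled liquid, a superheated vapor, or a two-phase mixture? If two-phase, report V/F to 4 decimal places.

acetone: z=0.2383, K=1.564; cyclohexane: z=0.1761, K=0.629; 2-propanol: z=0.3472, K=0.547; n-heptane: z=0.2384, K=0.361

ΣzᵢKᵢ = 0.7594; Σzᵢ/Kᵢ = 1.7275.
Since ΣzᵢKᵢ < 1 the mixture is below its bubble point — single liquid phase.

subcooled liquid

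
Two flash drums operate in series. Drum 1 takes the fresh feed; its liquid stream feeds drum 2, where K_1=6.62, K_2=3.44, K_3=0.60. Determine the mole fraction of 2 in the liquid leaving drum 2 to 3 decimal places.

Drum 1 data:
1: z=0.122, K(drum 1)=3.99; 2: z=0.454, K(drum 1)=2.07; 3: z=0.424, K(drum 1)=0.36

Drum 1:
Let ψ₁ = V/F and solve Σ zᵢ(Kᵢ−1)/(1+ψ₁(Kᵢ−1)) = 0.
Check two-phase: ΣzᵢKᵢ = 1.579 > 1 and Σzᵢ/Kᵢ = 1.428 > 1, so g(0) = 0.579 > 0 and g(1) = -0.428 < 0.
Newton iteration, ψ₁⁰ = 0.37:
  ψ₁ = 0.370: g = 0.1656, g' = -0.811 → ψ₁ = 0.574
  ψ₁ = 0.574: g = 0.0061, g' = -0.781 → ψ₁ = 0.582
Converged at ψ₁ = 0.582.
Drum-1 compositions:
  1: x = 0.045, y = 0.178
  2: x = 0.280, y = 0.579
  3: x = 0.676, y = 0.243
Drum-2 feed = drum-1 liquid: z₂ = (0.0445, 0.2798, 0.6757).
Drum 2:
Rachford–Rice: g(ψ₂) = Σ zᵢ(Kᵢ−1)/(1+ψ₂(Kᵢ−1)) = 0.
Check two-phase: ΣzᵢKᵢ = 1.663 > 1 and Σzᵢ/Kᵢ = 1.214 > 1, so g(0) = 0.663 > 0 and g(1) = -0.214 < 0.
Iterate (Newton) starting at ψ₂ = 0.5:
  ψ₂ = 0.500: g = 0.0353, g' = -0.604 → ψ₂ = 0.558
  ψ₂ = 0.558: g = 0.0013, g' = -0.560 → ψ₂ = 0.561
Converged at ψ₂ = 0.561.
  1: x = 0.011, y = 0.071
  2: x = 0.118, y = 0.406
  3: x = 0.871, y = 0.523

x_2 (drum 2) = 0.118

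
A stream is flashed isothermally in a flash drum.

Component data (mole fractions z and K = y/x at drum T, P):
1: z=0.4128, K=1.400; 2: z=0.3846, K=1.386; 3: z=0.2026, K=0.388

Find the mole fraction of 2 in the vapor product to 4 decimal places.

y_2 = 0.4088

Rachford–Rice: g(ψ) = Σ zᵢ(Kᵢ−1)/(1+ψ(Kᵢ−1)) = 0.
Check two-phase: ΣzᵢKᵢ = 1.1896 > 1 and Σzᵢ/Kᵢ = 1.0945 > 1, so g(0) = 0.1896 > 0 and g(1) = -0.0945 < 0.
Newton–Raphson from ψ = 0.57:
  ψ = 0.5700: g = 0.06573, g' = -0.2613 → ψ = 0.8216
  ψ = 0.8216: g = -0.01239, g' = -0.3774 → ψ = 0.7887
  ψ = 0.7887: g = -0.00037, g' = -0.3554 → ψ = 0.7877
Converged at ψ = 0.7877.
Compositions from xᵢ = zᵢ/(1+ψ(Kᵢ−1)), yᵢ = Kᵢxᵢ:
  1: x = 0.3139, y = 0.4395
  2: x = 0.2949, y = 0.4088
  3: x = 0.3912, y = 0.1518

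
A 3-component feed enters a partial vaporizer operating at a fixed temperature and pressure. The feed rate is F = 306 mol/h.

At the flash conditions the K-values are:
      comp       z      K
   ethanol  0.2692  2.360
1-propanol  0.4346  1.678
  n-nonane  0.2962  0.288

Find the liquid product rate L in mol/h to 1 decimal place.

L = 104.6 mol/h

Let ψ = V/F and solve Σ zᵢ(Kᵢ−1)/(1+ψ(Kᵢ−1)) = 0.
g(0) = ΣzᵢKᵢ − 1 = 0.4499 and g(1) = 1 − Σzᵢ/Kᵢ = -0.4015, so a root lies in (0, 1).
Newton–Raphson from ψ = 0.5:
  ψ = 0.5000: g = 0.11051, g' = -0.6499 → ψ = 0.6700
  ψ = 0.6700: g = -0.00912, g' = -0.7799 → ψ = 0.6583
  ψ = 0.6583: g = -0.00008, g' = -0.7661 → ψ = 0.6582
Converged at ψ = 0.6582.
Then V = ψ·F = 0.6582·306 = 201.4 mol/h and L = F − V = 104.6 mol/h.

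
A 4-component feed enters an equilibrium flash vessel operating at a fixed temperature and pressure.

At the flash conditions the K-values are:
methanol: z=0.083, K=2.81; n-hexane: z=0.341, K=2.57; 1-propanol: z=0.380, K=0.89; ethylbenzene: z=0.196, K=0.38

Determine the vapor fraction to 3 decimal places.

Let ψ = V/F and solve Σ zᵢ(Kᵢ−1)/(1+ψ(Kᵢ−1)) = 0.
Feasibility: ΣzᵢKᵢ = 1.522, Σzᵢ/Kᵢ = 1.105 — both > 1, two phases present.
Iterate (Newton) starting at ψ = 0.5:
  ψ = 0.500: g = 0.1584, g' = -0.502 → ψ = 0.816
  ψ = 0.816: g = 0.0037, g' = -0.520 → ψ = 0.823
Converged at ψ = 0.823.

ψ = 0.823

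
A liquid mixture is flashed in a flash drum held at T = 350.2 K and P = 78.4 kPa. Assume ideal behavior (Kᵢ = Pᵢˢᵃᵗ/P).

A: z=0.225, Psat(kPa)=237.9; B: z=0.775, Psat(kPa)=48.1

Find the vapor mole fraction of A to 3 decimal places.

Raoult's law: Kᵢ = Pᵢˢᵃᵗ/P = Pᵢˢᵃᵗ/78.4.
  K_A = 237.9/78.4 = 3.03444, K_B = 48.1/78.4 = 0.61352
Rachford–Rice: g(β) = Σ zᵢ(Kᵢ−1)/(1+β(Kᵢ−1)) = 0.
g(0) = ΣzᵢKᵢ − 1 = 0.158 and g(1) = 1 − Σzᵢ/Kᵢ = -0.337, so a root lies in (0, 1).
Newton iteration, β⁰ = 0.51:
  β = 0.510: g = -0.1484, g' = -0.404 → β = 0.143
  β = 0.143: g = 0.0378, g' = -0.689 → β = 0.197
  β = 0.197: g = 0.0023, g' = -0.610 → β = 0.201
Converged at β = 0.201.
Compositions from xᵢ = zᵢ/(1+β(Kᵢ−1)), yᵢ = Kᵢxᵢ:
  A: x = 0.160, y = 0.484
  B: x = 0.840, y = 0.516

y_A = 0.484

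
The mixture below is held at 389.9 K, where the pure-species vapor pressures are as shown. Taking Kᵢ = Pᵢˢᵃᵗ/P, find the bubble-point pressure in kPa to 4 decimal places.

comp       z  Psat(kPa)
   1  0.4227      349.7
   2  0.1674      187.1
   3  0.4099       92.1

At the bubble point ψ → 0, so ΣzᵢKᵢ = 1 with Kᵢ = Pᵢˢᵃᵗ/P ⇒ P = ΣzᵢPᵢˢᵃᵗ.
P = 0.4227·349.7 + 0.1674·187.1 + 0.4099·92.1 = 216.8905 kPa

Pbub = 216.8905 kPa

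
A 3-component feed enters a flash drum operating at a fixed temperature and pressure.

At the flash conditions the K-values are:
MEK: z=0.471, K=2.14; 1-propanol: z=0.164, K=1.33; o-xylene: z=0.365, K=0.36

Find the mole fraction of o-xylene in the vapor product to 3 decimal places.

Rachford–Rice: g(β) = Σ zᵢ(Kᵢ−1)/(1+β(Kᵢ−1)) = 0.
Feasibility: ΣzᵢKᵢ = 1.357, Σzᵢ/Kᵢ = 1.357 — both > 1, two phases present.
Iterate (Newton) starting at β = 0.5:
  β = 0.500: g = 0.0449, g' = -0.585 → β = 0.577
  β = 0.577: g = -0.0009, g' = -0.611 → β = 0.575
Converged at β = 0.575.
Compositions from xᵢ = zᵢ/(1+β(Kᵢ−1)), yᵢ = Kᵢxᵢ:
  MEK: x = 0.284, y = 0.609
  1-propanol: x = 0.138, y = 0.183
  o-xylene: x = 0.578, y = 0.208

y_o-xylene = 0.208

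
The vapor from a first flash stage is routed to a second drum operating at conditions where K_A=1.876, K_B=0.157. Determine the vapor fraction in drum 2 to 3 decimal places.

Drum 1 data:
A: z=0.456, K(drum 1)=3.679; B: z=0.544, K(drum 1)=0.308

Drum 1:
Iterate (Newton) starting at ψ₁ = 0.7:
  ψ₁ = 0.700: g = -0.3052, g' = -1.376 → ψ₁ = 0.478
  ψ₁ = 0.478: g = -0.0270, g' = -1.211 → ψ₁ = 0.456
Converged at ψ₁ = 0.456.
Drum-1 compositions:
  A: x = 0.205, y = 0.755
  B: x = 0.795, y = 0.245
Drum-2 feed = drum-1 vapor: z₂ = (0.7552, 0.2448).
Drum 2:
Newton iteration, ψ₂⁰ = 0.69:
  ψ₂ = 0.690: g = -0.0809, g' = -1.219 → ψ₂ = 0.624
  ψ₂ = 0.624: g = -0.0072, g' = -1.016 → ψ₂ = 0.617
  ψ₂ = 0.617: g = -0.0001, g' = -0.998 → ψ₂ = 0.616
Converged at ψ₂ = 0.616.
  A: x = 0.490, y = 0.920
  B: x = 0.510, y = 0.080

V/F (drum 2) = 0.616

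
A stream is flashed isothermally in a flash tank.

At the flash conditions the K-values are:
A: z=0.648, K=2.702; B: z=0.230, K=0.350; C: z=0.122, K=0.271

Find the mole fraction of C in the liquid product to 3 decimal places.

x_C = 0.268

Rachford–Rice: g(ψ) = Σ zᵢ(Kᵢ−1)/(1+ψ(Kᵢ−1)) = 0.
Check two-phase: ΣzᵢKᵢ = 1.864 > 1 and Σzᵢ/Kᵢ = 1.347 > 1, so g(0) = 0.864 > 0 and g(1) = -0.347 < 0.
Newton iteration, ψ⁰ = 0.5:
  ψ = 0.500: g = 0.2344, g' = -0.922 → ψ = 0.754
  ψ = 0.754: g = -0.0080, g' = -1.054 → ψ = 0.747
Converged at ψ = 0.747.
Compositions from xᵢ = zᵢ/(1+ψ(Kᵢ−1)), yᵢ = Kᵢxᵢ:
  A: x = 0.285, y = 0.771
  B: x = 0.447, y = 0.156
  C: x = 0.268, y = 0.073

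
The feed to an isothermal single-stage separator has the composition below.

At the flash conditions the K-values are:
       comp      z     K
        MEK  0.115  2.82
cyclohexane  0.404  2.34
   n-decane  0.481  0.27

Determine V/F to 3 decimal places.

Rachford–Rice: g(V/F) = Σ zᵢ(Kᵢ−1)/(1+V/F(Kᵢ−1)) = 0.
Feasibility: ΣzᵢKᵢ = 1.400, Σzᵢ/Kᵢ = 1.995 — both > 1, two phases present.
Newton iteration, V/F⁰ = 0.5:
  V/F = 0.500: g = -0.1192, g' = -1.000 → V/F = 0.381
  V/F = 0.381: g = -0.0043, g' = -0.943 → V/F = 0.376
Converged at V/F = 0.376.

V/F = 0.376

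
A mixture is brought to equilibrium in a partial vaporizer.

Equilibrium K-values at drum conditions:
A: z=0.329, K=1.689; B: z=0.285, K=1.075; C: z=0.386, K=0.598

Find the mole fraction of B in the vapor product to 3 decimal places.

Newton–Raphson from ψ = 0.34:
  ψ = 0.340: g = 0.0248, g' = -0.188 → ψ = 0.472
  ψ = 0.472: g = 0.0002, g' = -0.185 → ψ = 0.473
Converged at ψ = 0.473.
Compositions from xᵢ = zᵢ/(1+ψ(Kᵢ−1)), yᵢ = Kᵢxᵢ:
  A: x = 0.248, y = 0.419
  B: x = 0.275, y = 0.296
  C: x = 0.477, y = 0.285

y_B = 0.296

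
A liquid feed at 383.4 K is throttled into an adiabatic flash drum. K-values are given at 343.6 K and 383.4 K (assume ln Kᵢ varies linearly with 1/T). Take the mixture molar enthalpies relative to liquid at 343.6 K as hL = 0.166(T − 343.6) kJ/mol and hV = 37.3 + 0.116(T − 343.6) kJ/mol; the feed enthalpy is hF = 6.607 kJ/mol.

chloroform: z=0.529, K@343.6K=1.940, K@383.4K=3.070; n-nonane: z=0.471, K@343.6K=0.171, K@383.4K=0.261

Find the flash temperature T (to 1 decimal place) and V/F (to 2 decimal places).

Adiabatic flash: solve Rachford–Rice at each trial T, then check hF = ψ·hV(T) + (1−ψ)·hL(T).
  T = 343.6 K: K = (1.940, 0.171), RR gives ψ = 0.137, H_out = 5.112 kJ/mol
  T = 383.4 K: K = (3.070, 0.261), RR gives ψ = 0.488, H_out = 23.849 kJ/mol
  T = 363.5 K: K = (2.471, 0.214), RR gives ψ = 0.353, H_out = 16.107 kJ/mol
  T = 353.6 K: K = (2.198, 0.192), RR gives ψ = 0.262, H_out = 11.286 kJ/mol
  T = 348.6 K: K = (2.067, 0.181), RR gives ψ = 0.205, H_out = 8.415 kJ/mol
  T = 346.1 K: K = (2.003, 0.176), RR gives ψ = 0.172, H_out = 6.826 kJ/mol
  T = 344.9 K: K = (1.973, 0.174), RR gives ψ = 0.156, H_out = 6.020 kJ/mol
Linear interpolation between T = 344.9 (H_out = 6.020) and T = 346.1 (H_out = 6.826) on hF = 6.607 gives T ≈ 345.8 K, at which ψ = 0.17.

T = 345.8 K, V/F = 0.17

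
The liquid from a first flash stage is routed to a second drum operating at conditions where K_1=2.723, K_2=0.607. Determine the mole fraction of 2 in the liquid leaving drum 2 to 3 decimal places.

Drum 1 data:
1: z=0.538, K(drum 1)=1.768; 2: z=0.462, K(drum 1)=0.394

x_2 (drum 2) = 0.814

Drum 1:
Let ψ₁ = V/F and solve Σ zᵢ(Kᵢ−1)/(1+ψ₁(Kᵢ−1)) = 0.
Check two-phase: ΣzᵢKᵢ = 1.133 > 1 and Σzᵢ/Kᵢ = 1.477 > 1, so g(0) = 0.133 > 0 and g(1) = -0.477 < 0.
Binary case is linear: z₁(K₁−1)(1+ψ₁(K₂−1)) + z₂(K₂−1)(1+ψ₁(K₁−1)) = 0
⇒ ψ₁ = [z₁(K₁−1)+z₂(K₂−1)] / [−(K₁−1)(K₂−1)] = 0.1332/0.4654 = 0.286
Drum-1 compositions:
  1: x = 0.441, y = 0.780
  2: x = 0.559, y = 0.220
Drum-2 feed = drum-1 liquid: z₂ = (0.4410, 0.5590).
Drum 2:
Rachford–Rice: g(ψ₂) = Σ zᵢ(Kᵢ−1)/(1+ψ₂(Kᵢ−1)) = 0.
Feasibility: ΣzᵢKᵢ = 1.540, Σzᵢ/Kᵢ = 1.083 — both > 1, two phases present.
Binary case is linear: z₁(K₁−1)(1+ψ₂(K₂−1)) + z₂(K₂−1)(1+ψ₂(K₁−1)) = 0
⇒ ψ₂ = [z₁(K₁−1)+z₂(K₂−1)] / [−(K₁−1)(K₂−1)] = 0.5403/0.6771 = 0.798
  1: x = 0.186, y = 0.506
  2: x = 0.814, y = 0.494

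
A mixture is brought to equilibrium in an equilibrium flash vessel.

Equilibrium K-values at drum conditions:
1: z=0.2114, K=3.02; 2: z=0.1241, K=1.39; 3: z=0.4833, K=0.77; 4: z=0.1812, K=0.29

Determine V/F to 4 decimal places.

Material balance + equilibrium reduce to Σ zᵢ(Kᵢ−1)/(1+V/F(Kᵢ−1)) = 0.
Check two-phase: ΣzᵢKᵢ = 1.2356 > 1 and Σzᵢ/Kᵢ = 1.4118 > 1, so g(0) = 0.2356 > 0 and g(1) = -0.4118 < 0.
Newton iteration, V/F⁰ = 0.33:
  V/F = 0.3300: g = 0.01080, g' = -0.5111 → V/F = 0.3511
  V/F = 0.3511: g = 0.00010, g' = -0.5022 → V/F = 0.3513
Converged at V/F = 0.3513.

V/F = 0.3513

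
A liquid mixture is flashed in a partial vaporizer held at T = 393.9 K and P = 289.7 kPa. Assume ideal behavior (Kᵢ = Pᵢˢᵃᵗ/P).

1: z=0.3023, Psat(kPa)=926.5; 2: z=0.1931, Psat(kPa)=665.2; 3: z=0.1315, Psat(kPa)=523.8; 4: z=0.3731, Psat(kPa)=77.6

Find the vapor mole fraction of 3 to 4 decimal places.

y_3 = 0.1592

Raoult's law: Kᵢ = Pᵢˢᵃᵗ/P = Pᵢˢᵃᵗ/289.7.
  K_1 = 926.5/289.7 = 3.198136, K_2 = 665.2/289.7 = 2.296168, K_3 = 523.8/289.7 = 1.808077, K_4 = 77.6/289.7 = 0.267863
Let β = V/F and solve Σ zᵢ(Kᵢ−1)/(1+β(Kᵢ−1)) = 0.
Check two-phase: ΣzᵢKᵢ = 1.7479 > 1 and Σzᵢ/Kᵢ = 1.6442 > 1, so g(0) = 0.7479 > 0 and g(1) = -0.6442 < 0.
Newton iteration, β⁰ = 0.5:
  β = 0.5000: g = 0.11322, g' = -0.9922 → β = 0.6141
  β = 0.6141: g = -0.00315, g' = -1.0636 → β = 0.6111
Converged at β = 0.6111.
Compositions from xᵢ = zᵢ/(1+β(Kᵢ−1)), yᵢ = Kᵢxᵢ:
  1: x = 0.1290, y = 0.4126
  2: x = 0.1077, y = 0.2474
  3: x = 0.0880, y = 0.1592
  4: x = 0.6752, y = 0.1809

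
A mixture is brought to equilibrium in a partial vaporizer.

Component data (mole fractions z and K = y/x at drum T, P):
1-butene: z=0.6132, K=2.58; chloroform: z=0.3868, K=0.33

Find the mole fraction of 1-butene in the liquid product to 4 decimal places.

x_1-butene = 0.2978

Iterate (Newton) starting at V/F = 0.5:
  V/F = 0.5000: g = 0.15155, g' = -0.8704 → V/F = 0.6741
  V/F = 0.6741: g = -0.00346, g' = -0.9364 → V/F = 0.6704
Converged at V/F = 0.6704.
Compositions from xᵢ = zᵢ/(1+V/F(Kᵢ−1)), yᵢ = Kᵢxᵢ:
  1-butene: x = 0.2978, y = 0.7683
  chloroform: x = 0.7022, y = 0.2317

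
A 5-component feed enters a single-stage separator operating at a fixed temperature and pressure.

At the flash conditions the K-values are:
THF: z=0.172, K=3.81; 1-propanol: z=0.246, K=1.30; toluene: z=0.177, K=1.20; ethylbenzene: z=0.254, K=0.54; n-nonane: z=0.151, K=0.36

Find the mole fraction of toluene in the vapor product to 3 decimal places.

Newton–Raphson from ψ = 0.31:
  ψ = 0.310: g = 0.1023, g' = -0.582 → ψ = 0.486
  ψ = 0.486: g = 0.0103, g' = -0.485 → ψ = 0.507
Converged at ψ = 0.507.
Compositions from xᵢ = zᵢ/(1+ψ(Kᵢ−1)), yᵢ = Kᵢxᵢ:
  THF: x = 0.071, y = 0.270
  1-propanol: x = 0.214, y = 0.278
  toluene: x = 0.161, y = 0.193
  ethylbenzene: x = 0.331, y = 0.179
  n-nonane: x = 0.224, y = 0.080

y_toluene = 0.193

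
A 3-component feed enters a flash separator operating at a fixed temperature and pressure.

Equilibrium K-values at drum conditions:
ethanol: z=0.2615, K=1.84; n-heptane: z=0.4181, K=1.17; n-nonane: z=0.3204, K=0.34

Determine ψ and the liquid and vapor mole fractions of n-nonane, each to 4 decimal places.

ψ = 0.2395, x_n-nonane = 0.3806, y_n-nonane = 0.1294

Rachford–Rice: g(ψ) = Σ zᵢ(Kᵢ−1)/(1+ψ(Kᵢ−1)) = 0.
Check two-phase: ΣzᵢKᵢ = 1.0793 > 1 and Σzᵢ/Kᵢ = 1.4418 > 1, so g(0) = 0.0793 > 0 and g(1) = -0.4418 < 0.
Iterate (Newton) starting at ψ = 0.37:
  ψ = 0.3700: g = -0.04534, g' = -0.3624 → ψ = 0.2449
  ψ = 0.2449: g = -0.00181, g' = -0.3366 → ψ = 0.2395
Converged at ψ = 0.2395.
Compositions from xᵢ = zᵢ/(1+ψ(Kᵢ−1)), yᵢ = Kᵢxᵢ:
  ethanol: x = 0.2177, y = 0.4006
  n-heptane: x = 0.4017, y = 0.4700
  n-nonane: x = 0.3806, y = 0.1294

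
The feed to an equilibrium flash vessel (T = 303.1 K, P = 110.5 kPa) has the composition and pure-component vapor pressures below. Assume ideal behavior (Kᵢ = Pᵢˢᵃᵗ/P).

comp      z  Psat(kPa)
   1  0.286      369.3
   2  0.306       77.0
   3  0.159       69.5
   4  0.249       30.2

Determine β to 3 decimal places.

β = 0.292

Raoult's law: Kᵢ = Pᵢˢᵃᵗ/P = Pᵢˢᵃᵗ/110.5.
  K_1 = 369.3/110.5 = 3.34208, K_2 = 77.0/110.5 = 0.69683, K_3 = 69.5/110.5 = 0.62896, K_4 = 30.2/110.5 = 0.27330
Iterate (Newton) starting at β = 0.5:
  β = 0.500: g = -0.1575, g' = -0.729 → β = 0.284
  β = 0.284: g = 0.0067, g' = -0.835 → β = 0.292
Converged at β = 0.292.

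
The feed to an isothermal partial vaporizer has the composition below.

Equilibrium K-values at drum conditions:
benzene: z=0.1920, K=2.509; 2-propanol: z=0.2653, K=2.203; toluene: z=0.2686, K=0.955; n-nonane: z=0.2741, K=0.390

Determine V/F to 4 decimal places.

Rachford–Rice: g(V/F) = Σ zᵢ(Kᵢ−1)/(1+V/F(Kᵢ−1)) = 0.
g(0) = ΣzᵢKᵢ − 1 = 0.4296 and g(1) = 1 − Σzᵢ/Kᵢ = -0.1810, so a root lies in (0, 1).
Iterate (Newton) starting at V/F = 0.5:
  V/F = 0.5000: g = 0.11148, g' = -0.5034 → V/F = 0.7214
  V/F = 0.7214: g = -0.00152, g' = -0.5362 → V/F = 0.7186
Converged at V/F = 0.7186.

V/F = 0.7186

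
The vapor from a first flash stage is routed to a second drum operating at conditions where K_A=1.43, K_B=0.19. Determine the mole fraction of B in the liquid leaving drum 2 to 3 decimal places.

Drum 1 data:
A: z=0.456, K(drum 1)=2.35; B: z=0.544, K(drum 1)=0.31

Drum 1:
Material balance + equilibrium reduce to Σ zᵢ(Kᵢ−1)/(1+ψ₁(Kᵢ−1)) = 0.
Feasibility: ΣzᵢKᵢ = 1.240, Σzᵢ/Kᵢ = 1.949 — both > 1, two phases present.
Binary case is linear: z₁(K₁−1)(1+ψ₁(K₂−1)) + z₂(K₂−1)(1+ψ₁(K₁−1)) = 0
⇒ ψ₁ = [z₁(K₁−1)+z₂(K₂−1)] / [−(K₁−1)(K₂−1)] = 0.2402/0.9315 = 0.258
Drum-1 compositions:
  A: x = 0.338, y = 0.795
  B: x = 0.662, y = 0.205
Drum-2 feed = drum-1 vapor: z₂ = (0.7949, 0.2051).
Drum 2:
Material balance + equilibrium reduce to Σ zᵢ(Kᵢ−1)/(1+ψ₂(Kᵢ−1)) = 0.
Check two-phase: ΣzᵢKᵢ = 1.176 > 1 and Σzᵢ/Kᵢ = 1.636 > 1, so g(0) = 0.176 > 0 and g(1) = -0.636 < 0.
Binary case is linear: z₁(K₁−1)(1+ψ₂(K₂−1)) + z₂(K₂−1)(1+ψ₂(K₁−1)) = 0
⇒ ψ₂ = [z₁(K₁−1)+z₂(K₂−1)] / [−(K₁−1)(K₂−1)] = 0.1756/0.3483 = 0.504
  A: x = 0.653, y = 0.934
  B: x = 0.347, y = 0.066

x_B (drum 2) = 0.347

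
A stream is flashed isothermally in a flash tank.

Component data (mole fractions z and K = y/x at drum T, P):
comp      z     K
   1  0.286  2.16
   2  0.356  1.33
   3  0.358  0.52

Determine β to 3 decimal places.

β = 0.759

Rachford–Rice: g(β) = Σ zᵢ(Kᵢ−1)/(1+β(Kᵢ−1)) = 0.
g(0) = ΣzᵢKᵢ − 1 = 0.277 and g(1) = 1 − Σzᵢ/Kᵢ = -0.089, so a root lies in (0, 1).
Iterate (Newton) starting at β = 0.5:
  β = 0.500: g = 0.0847, g' = -0.326 → β = 0.760
  β = 0.760: g = -0.0004, g' = -0.338 → β = 0.759
Converged at β = 0.759.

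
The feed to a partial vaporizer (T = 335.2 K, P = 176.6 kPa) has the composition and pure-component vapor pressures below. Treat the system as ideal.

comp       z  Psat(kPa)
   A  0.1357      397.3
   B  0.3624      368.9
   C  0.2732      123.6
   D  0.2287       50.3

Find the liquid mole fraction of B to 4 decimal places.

Raoult's law: Kᵢ = Pᵢˢᵃᵗ/P = Pᵢˢᵃᵗ/176.6.
  K_A = 397.3/176.6 = 2.249717, K_B = 368.9/176.6 = 2.088901, K_C = 123.6/176.6 = 0.699887, K_D = 50.3/176.6 = 0.284824
Rachford–Rice: g(V/F) = Σ zᵢ(Kᵢ−1)/(1+V/F(Kᵢ−1)) = 0.
Check two-phase: ΣzᵢKᵢ = 1.3187 > 1 and Σzᵢ/Kᵢ = 1.4271 > 1, so g(0) = 0.3187 > 0 and g(1) = -0.4271 < 0.
Newton–Raphson from V/F = 0.36:
  V/F = 0.3600: g = 0.08826, g' = -0.5657 → V/F = 0.5160
  V/F = 0.5160: g = -0.00049, g' = -0.5828 → V/F = 0.5152
Converged at V/F = 0.5152.
Compositions from xᵢ = zᵢ/(1+V/F(Kᵢ−1)), yᵢ = Kᵢxᵢ:
  A: x = 0.0826, y = 0.1857
  B: x = 0.2322, y = 0.4850
  C: x = 0.3232, y = 0.2262
  D: x = 0.3621, y = 0.1031

x_B = 0.2322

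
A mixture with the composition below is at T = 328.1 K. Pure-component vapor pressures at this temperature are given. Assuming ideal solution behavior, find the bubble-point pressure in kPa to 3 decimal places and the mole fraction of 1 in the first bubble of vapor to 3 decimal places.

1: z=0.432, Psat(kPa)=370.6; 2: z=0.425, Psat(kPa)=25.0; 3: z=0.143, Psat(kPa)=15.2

Pbub = 172.898 kPa, y_1 = 0.926

At the bubble point ψ → 0, so ΣzᵢKᵢ = 1 with Kᵢ = Pᵢˢᵃᵗ/P ⇒ P = ΣzᵢPᵢˢᵃᵗ.
P = 0.432·370.6 + 0.425·25.0 + 0.143·15.2 = 172.898 kPa
yᵢ = zᵢPᵢˢᵃᵗ/P ⇒ y_1 = 0.432·370.6/172.898 = 0.926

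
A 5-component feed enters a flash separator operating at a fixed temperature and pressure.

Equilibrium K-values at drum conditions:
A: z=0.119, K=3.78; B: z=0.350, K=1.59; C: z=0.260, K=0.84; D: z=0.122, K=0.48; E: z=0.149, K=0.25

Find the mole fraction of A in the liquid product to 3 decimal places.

Rachford–Rice: g(ψ) = Σ zᵢ(Kᵢ−1)/(1+ψ(Kᵢ−1)) = 0.
g(0) = ΣzᵢKᵢ − 1 = 0.321 and g(1) = 1 − Σzᵢ/Kᵢ = -0.411, so a root lies in (0, 1).
Iterate (Newton) starting at ψ = 0.5:
  ψ = 0.500: g = -0.0119, g' = -0.516 → ψ = 0.477
Converged at ψ = 0.477.
Compositions from xᵢ = zᵢ/(1+ψ(Kᵢ−1)), yᵢ = Kᵢxᵢ:
  A: x = 0.051, y = 0.193
  B: x = 0.273, y = 0.434
  C: x = 0.281, y = 0.236
  D: x = 0.162, y = 0.078
  E: x = 0.232, y = 0.058

x_A = 0.051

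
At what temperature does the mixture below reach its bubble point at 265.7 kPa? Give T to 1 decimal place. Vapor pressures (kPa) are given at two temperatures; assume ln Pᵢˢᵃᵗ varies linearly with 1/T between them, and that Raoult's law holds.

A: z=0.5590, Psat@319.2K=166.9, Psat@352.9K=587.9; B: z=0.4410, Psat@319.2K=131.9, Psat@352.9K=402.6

Bubble-point temperature: ΣzᵢPᵢˢᵃᵗ(T) = P. Interpolate ln Pᵢˢᵃᵗ = aᵢ + bᵢ/T.
  T = 319.2 K: ΣzᵢPᵢˢᵃᵗ = 151.47 kPa
  T = 352.9 K: ΣzᵢPᵢˢᵃᵗ = 506.18 kPa
  T = 336.0 K: ΣzᵢPᵢˢᵃᵗ = 284.72 kPa
  T = 327.6 K: ΣzᵢPᵢˢᵃᵗ = 209.32 kPa
  T = 331.8 K: ΣzᵢPᵢˢᵃᵗ = 244.59 kPa
  T = 333.9 K: ΣzᵢPᵢˢᵃᵗ = 264.02 kPa
Interpolating between 333.9 K and 336.0 K gives T ≈ 334.1 K.

T = 334.1 K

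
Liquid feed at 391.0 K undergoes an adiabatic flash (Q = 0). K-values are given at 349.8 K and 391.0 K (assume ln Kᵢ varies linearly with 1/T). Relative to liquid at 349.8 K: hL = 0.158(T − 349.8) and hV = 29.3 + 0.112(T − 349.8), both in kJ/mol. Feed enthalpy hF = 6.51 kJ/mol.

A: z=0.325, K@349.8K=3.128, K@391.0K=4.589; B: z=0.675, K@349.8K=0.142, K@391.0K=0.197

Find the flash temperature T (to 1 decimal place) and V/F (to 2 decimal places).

T = 366.3 K, V/F = 0.14

Adiabatic flash: solve Rachford–Rice at each trial T, then check hF = ψ·hV(T) + (1−ψ)·hL(T).
  T = 349.8 K: K = (3.128, 0.142), RR gives ψ = 0.062, H_out = 1.805 kJ/mol
  T = 391.0 K: K = (4.589, 0.197), RR gives ψ = 0.217, H_out = 12.447 kJ/mol
  T = 370.4 K: K = (3.829, 0.169), RR gives ψ = 0.152, H_out = 7.576 kJ/mol
  T = 360.1 K: K = (3.471, 0.155), RR gives ψ = 0.112, H_out = 4.842 kJ/mol
  T = 365.2 K: K = (3.647, 0.162), RR gives ψ = 0.133, H_out = 6.228 kJ/mol
  T = 367.8 K: K = (3.737, 0.165), RR gives ψ = 0.143, H_out = 6.910 kJ/mol
  T = 366.5 K: K = (3.692, 0.164), RR gives ψ = 0.138, H_out = 6.571 kJ/mol
Linear interpolation between T = 365.2 (H_out = 6.228) and T = 366.5 (H_out = 6.571) on hF = 6.51 gives T ≈ 366.3 K, at which ψ = 0.14.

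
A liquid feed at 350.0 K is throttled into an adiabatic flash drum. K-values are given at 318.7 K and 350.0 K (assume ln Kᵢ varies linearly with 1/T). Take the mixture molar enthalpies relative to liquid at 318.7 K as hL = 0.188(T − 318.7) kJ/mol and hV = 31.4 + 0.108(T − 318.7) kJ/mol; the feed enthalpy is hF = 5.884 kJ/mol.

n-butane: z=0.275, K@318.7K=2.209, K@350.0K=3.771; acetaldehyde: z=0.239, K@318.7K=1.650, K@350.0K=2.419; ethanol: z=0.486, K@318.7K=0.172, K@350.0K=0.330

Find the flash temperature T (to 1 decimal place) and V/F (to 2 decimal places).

T = 322.2 K, V/F = 0.17

Adiabatic flash: solve Rachford–Rice at each trial T, then check hF = ψ·hV(T) + (1−ψ)·hL(T).
  T = 318.7 K: K = (2.209, 1.650, 0.172), RR gives ψ = 0.105, H_out = 3.286 kJ/mol
  T = 350.0 K: K = (3.771, 2.419, 0.330), RR gives ψ = 0.527, H_out = 21.124 kJ/mol
  T = 334.4 K: K = (2.925, 2.017, 0.242), RR gives ψ = 0.344, H_out = 13.332 kJ/mol
  T = 326.5 K: K = (2.548, 1.828, 0.205), RR gives ψ = 0.238, H_out = 8.778 kJ/mol
  T = 322.6 K: K = (2.375, 1.738, 0.188), RR gives ψ = 0.176, H_out = 6.200 kJ/mol
  T = 320.6 K: K = (2.289, 1.692, 0.180), RR gives ψ = 0.141, H_out = 4.755 kJ/mol
Linear interpolation between T = 320.6 (H_out = 4.755) and T = 322.6 (H_out = 6.200) on hF = 5.884 gives T ≈ 322.2 K, at which ψ = 0.17.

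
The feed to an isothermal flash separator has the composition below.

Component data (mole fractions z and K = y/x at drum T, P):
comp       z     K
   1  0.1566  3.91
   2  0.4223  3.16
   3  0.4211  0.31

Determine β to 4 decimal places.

β = 0.6588

Material balance + equilibrium reduce to Σ zᵢ(Kᵢ−1)/(1+β(Kᵢ−1)) = 0.
Check two-phase: ΣzᵢKᵢ = 2.0773 > 1 and Σzᵢ/Kᵢ = 1.5321 > 1, so g(0) = 1.0773 > 0 and g(1) = -0.5321 < 0.
Newton iteration, β⁰ = 0.31:
  β = 0.3100: g = 0.41630, g' = -1.3978 → β = 0.6078
  β = 0.6078: g = 0.05852, g' = -1.1360 → β = 0.6593
  β = 0.6593: g = -0.00067, g' = -1.1658 → β = 0.6588
Converged at β = 0.6588.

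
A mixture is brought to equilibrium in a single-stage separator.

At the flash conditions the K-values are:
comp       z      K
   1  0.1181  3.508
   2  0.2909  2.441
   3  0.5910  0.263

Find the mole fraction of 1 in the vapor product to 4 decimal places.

y_1 = 0.2712

Rachford–Rice: g(ψ) = Σ zᵢ(Kᵢ−1)/(1+ψ(Kᵢ−1)) = 0.
g(0) = ΣzᵢKᵢ − 1 = 0.2798 and g(1) = 1 − Σzᵢ/Kᵢ = -1.4000, so a root lies in (0, 1).
Newton iteration, ψ⁰ = 0.5:
  ψ = 0.5000: g = -0.31468, g' = -1.1552 → ψ = 0.2276
  ψ = 0.2276: g = -0.01914, g' = -1.1070 → ψ = 0.2103
  ψ = 0.2103: g = 0.00014, g' = -1.1237 → ψ = 0.2104
Converged at ψ = 0.2104.
Compositions from xᵢ = zᵢ/(1+ψ(Kᵢ−1)), yᵢ = Kᵢxᵢ:
  1: x = 0.0773, y = 0.2712
  2: x = 0.2232, y = 0.5449
  3: x = 0.6995, y = 0.1840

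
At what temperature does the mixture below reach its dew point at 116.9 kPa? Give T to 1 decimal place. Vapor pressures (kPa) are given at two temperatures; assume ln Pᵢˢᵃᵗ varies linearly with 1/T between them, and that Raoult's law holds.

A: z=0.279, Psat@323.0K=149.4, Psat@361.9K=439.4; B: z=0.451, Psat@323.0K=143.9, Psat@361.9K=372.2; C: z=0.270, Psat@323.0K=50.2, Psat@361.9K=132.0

T = 330.0 K

Dew-point temperature: Σzᵢ·P/Pᵢˢᵃᵗ(T) = 1. Interpolate ln Pᵢˢᵃᵗ = aᵢ + bᵢ/T.
  T = 323.0 K: ΣzᵢP/Pᵢˢᵃᵗ = 1.2134
  T = 361.9 K: ΣzᵢP/Pᵢˢᵃᵗ = 0.4550
  T = 342.4 K: ΣzᵢP/Pᵢˢᵃᵗ = 0.7233
  T = 332.7 K: ΣzᵢP/Pᵢˢᵃᵗ = 0.9298
  T = 327.9 K: ΣzᵢP/Pᵢˢᵃᵗ = 1.0586
  T = 330.3 K: ΣzᵢP/Pᵢˢᵃᵗ = 0.9916
Interpolating between 327.9 K and 330.3 K gives T ≈ 330.0 K.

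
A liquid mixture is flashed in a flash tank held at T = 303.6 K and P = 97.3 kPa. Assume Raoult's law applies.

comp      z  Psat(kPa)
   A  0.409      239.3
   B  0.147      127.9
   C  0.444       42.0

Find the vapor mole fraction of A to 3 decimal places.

Raoult's law: Kᵢ = Pᵢˢᵃᵗ/P = Pᵢˢᵃᵗ/97.3.
  K_A = 239.3/97.3 = 2.45940, K_B = 127.9/97.3 = 1.31449, K_C = 42.0/97.3 = 0.43165
Material balance + equilibrium reduce to Σ zᵢ(Kᵢ−1)/(1+β(Kᵢ−1)) = 0.
Feasibility: ΣzᵢKᵢ = 1.391, Σzᵢ/Kᵢ = 1.307 — both > 1, two phases present.
Newton iteration, β⁰ = 0.33:
  β = 0.330: g = 0.1342, g' = -0.626 → β = 0.544
  β = 0.544: g = 0.0068, g' = -0.582 → β = 0.556
Converged at β = 0.556.
Compositions from xᵢ = zᵢ/(1+β(Kᵢ−1)), yᵢ = Kᵢxᵢ:
  A: x = 0.226, y = 0.555
  B: x = 0.125, y = 0.164
  C: x = 0.649, y = 0.280

y_A = 0.555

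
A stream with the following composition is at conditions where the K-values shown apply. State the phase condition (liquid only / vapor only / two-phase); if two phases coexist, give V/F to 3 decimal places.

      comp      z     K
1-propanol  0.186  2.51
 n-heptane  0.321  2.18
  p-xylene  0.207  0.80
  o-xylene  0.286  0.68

vapor only

ΣzᵢKᵢ = 1.527; Σzᵢ/Kᵢ = 0.901.
Since Σzᵢ/Kᵢ < 1 the mixture is above its dew point — single vapor phase.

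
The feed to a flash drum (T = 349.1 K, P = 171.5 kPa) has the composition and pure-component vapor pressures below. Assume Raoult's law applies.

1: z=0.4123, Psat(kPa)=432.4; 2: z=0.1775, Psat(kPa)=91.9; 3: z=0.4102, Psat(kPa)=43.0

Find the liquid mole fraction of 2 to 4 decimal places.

x_2 = 0.1988

Raoult's law: Kᵢ = Pᵢˢᵃᵗ/P = Pᵢˢᵃᵗ/171.5.
  K_1 = 432.4/171.5 = 2.521283, K_2 = 91.9/171.5 = 0.535860, K_3 = 43.0/171.5 = 0.250729
Let ψ = V/F and solve Σ zᵢ(Kᵢ−1)/(1+ψ(Kᵢ−1)) = 0.
Check two-phase: ΣzᵢKᵢ = 1.2375 > 1 and Σzᵢ/Kᵢ = 2.1308 > 1, so g(0) = 0.2375 > 0 and g(1) = -1.1308 < 0.
Newton iteration, ψ⁰ = 0.62:
  ψ = 0.6200: g = -0.36689, g' = -1.1313 → ψ = 0.2957
  ψ = 0.2957: g = -0.05769, g' = -0.8853 → ψ = 0.2305
  ψ = 0.2305: g = 0.00060, g' = -0.9075 → ψ = 0.2312
Converged at ψ = 0.2312.
Compositions from xᵢ = zᵢ/(1+ψ(Kᵢ−1)), yᵢ = Kᵢxᵢ:
  1: x = 0.3050, y = 0.7691
  2: x = 0.1988, y = 0.1065
  3: x = 0.4961, y = 0.1244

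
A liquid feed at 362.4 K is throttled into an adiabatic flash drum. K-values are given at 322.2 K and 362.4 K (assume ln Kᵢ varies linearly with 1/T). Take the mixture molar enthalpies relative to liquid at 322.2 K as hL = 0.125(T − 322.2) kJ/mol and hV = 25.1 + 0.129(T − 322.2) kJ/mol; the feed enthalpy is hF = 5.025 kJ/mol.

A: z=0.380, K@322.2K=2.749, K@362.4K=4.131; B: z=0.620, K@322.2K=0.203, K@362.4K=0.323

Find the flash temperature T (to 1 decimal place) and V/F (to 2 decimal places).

T = 328.5 K, V/F = 0.17

Adiabatic flash: solve Rachford–Rice at each trial T, then check hF = ψ·hV(T) + (1−ψ)·hL(T).
  T = 322.2 K: K = (2.749, 0.203), RR gives ψ = 0.122, H_out = 3.070 kJ/mol
  T = 362.4 K: K = (4.131, 0.323), RR gives ψ = 0.363, H_out = 14.202 kJ/mol
  T = 342.3 K: K = (3.410, 0.260), RR gives ψ = 0.256, H_out = 8.959 kJ/mol
  T = 332.2 K: K = (3.070, 0.230), RR gives ψ = 0.194, H_out = 6.132 kJ/mol
  T = 327.2 K: K = (2.908, 0.216), RR gives ψ = 0.160, H_out = 4.643 kJ/mol
  T = 329.7 K: K = (2.988, 0.223), RR gives ψ = 0.177, H_out = 5.397 kJ/mol
  T = 328.4 K: K = (2.946, 0.220), RR gives ψ = 0.168, H_out = 5.007 kJ/mol
Linear interpolation between T = 328.4 (H_out = 5.007) and T = 329.7 (H_out = 5.397) on hF = 5.025 gives T ≈ 328.5 K, at which ψ = 0.17.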